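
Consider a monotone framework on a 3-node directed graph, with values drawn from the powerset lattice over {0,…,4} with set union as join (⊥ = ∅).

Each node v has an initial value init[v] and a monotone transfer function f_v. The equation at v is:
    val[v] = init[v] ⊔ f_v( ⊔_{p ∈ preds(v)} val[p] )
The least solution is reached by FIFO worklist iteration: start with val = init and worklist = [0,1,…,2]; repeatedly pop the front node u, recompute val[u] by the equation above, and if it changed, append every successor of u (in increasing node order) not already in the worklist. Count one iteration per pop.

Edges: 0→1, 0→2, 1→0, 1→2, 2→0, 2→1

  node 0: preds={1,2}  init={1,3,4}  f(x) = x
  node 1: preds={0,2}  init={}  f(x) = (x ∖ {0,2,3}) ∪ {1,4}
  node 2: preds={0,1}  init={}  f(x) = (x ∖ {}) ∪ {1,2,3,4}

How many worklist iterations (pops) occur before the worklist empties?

6

Trace (6 dequeues):
  [1] u=0 | in {} | out {1,3,4} | ==
  [2] u=1 | in {1,3,4} | out {1,4} | prev {} | push {0}
  [3] u=2 | in {1,3,4} | out {1,2,3,4} | prev {} | push {1}
  [4] u=0 | in {1,2,3,4} | out {1,2,3,4} | prev {1,3,4} | push {2}
  [5] u=1 | in {1,2,3,4} | out {1,4} | ==
  [6] u=2 | in {1,2,3,4} | out {1,2,3,4} | ==

Converged values:
  [0] {1,2,3,4}
  [1] {1,4}
  [2] {1,2,3,4}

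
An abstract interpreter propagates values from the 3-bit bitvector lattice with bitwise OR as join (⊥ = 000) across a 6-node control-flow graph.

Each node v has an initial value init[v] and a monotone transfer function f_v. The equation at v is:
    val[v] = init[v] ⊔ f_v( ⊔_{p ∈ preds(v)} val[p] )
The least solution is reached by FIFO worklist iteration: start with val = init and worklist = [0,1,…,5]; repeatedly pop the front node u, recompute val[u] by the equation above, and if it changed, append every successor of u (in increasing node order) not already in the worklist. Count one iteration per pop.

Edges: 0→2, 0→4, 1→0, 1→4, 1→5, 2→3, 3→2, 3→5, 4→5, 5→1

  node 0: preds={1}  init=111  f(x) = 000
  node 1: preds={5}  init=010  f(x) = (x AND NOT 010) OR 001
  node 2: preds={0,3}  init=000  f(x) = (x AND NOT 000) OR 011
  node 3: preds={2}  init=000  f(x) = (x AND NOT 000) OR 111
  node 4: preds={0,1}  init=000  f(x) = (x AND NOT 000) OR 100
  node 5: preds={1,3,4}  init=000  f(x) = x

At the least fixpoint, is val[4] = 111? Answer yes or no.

yes

Trace (12 dequeues):
  [1] u=0 | in 010 | out 111 | ==
  [2] u=1 | in 000 | out 011 | prev 010 | push {0}
  [3] u=2 | in 111 | out 111 | prev 000 | push {}
  [4] u=3 | in 111 | out 111 | prev 000 | push {2}
  [5] u=4 | in 111 | out 111 | prev 000 | push {}
  [6] u=5 | in 111 | out 111 | prev 000 | push {1}
  [7] u=0 | in 011 | out 111 | ==
  [8] u=2 | in 111 | out 111 | ==
  [9] u=1 | in 111 | out 111 | prev 011 | push {0,4,5}
  [10] u=0 | in 111 | out 111 | ==
  [11] u=4 | in 111 | out 111 | ==
  [12] u=5 | in 111 | out 111 | ==

Converged values:
  [0] 111
  [1] 111
  [2] 111
  [3] 111
  [4] 111
  [5] 111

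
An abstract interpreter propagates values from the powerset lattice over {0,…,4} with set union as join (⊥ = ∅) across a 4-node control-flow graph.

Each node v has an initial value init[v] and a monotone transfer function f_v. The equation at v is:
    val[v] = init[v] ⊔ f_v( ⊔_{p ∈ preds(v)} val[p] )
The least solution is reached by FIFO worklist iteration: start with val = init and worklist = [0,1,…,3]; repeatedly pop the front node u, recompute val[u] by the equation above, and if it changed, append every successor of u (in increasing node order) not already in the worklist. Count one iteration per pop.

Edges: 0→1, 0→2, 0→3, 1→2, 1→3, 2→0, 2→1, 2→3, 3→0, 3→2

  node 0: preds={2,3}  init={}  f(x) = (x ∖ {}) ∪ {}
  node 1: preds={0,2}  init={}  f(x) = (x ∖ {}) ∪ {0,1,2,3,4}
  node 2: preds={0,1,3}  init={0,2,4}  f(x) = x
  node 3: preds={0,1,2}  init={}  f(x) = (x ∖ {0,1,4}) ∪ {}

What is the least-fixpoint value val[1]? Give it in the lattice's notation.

Worklist (8 pops):
  #1 pop 0: in={0,2,4} → {0,2,4} (was {}); enqueue []
  #2 pop 1: in={0,2,4} → {0,1,2,3,4} (was {}); enqueue []
  #3 pop 2: in={0,1,2,3,4} → {0,1,2,3,4} (was {0,2,4}); enqueue [0,1]
  #4 pop 3: in={0,1,2,3,4} → {2,3} (was {}); enqueue [2]
  #5 pop 0: in={0,1,2,3,4} → {0,1,2,3,4} (was {0,2,4}); enqueue [3]
  #6 pop 1: in={0,1,2,3,4} → {0,1,2,3,4} (no change)
  #7 pop 2: in={0,1,2,3,4} → {0,1,2,3,4} (no change)
  #8 pop 3: in={0,1,2,3,4} → {2,3} (no change)

Fixpoint:
  val[0] = {0,1,2,3,4}
  val[1] = {0,1,2,3,4}
  val[2] = {0,1,2,3,4}
  val[3] = {2,3}

{0,1,2,3,4}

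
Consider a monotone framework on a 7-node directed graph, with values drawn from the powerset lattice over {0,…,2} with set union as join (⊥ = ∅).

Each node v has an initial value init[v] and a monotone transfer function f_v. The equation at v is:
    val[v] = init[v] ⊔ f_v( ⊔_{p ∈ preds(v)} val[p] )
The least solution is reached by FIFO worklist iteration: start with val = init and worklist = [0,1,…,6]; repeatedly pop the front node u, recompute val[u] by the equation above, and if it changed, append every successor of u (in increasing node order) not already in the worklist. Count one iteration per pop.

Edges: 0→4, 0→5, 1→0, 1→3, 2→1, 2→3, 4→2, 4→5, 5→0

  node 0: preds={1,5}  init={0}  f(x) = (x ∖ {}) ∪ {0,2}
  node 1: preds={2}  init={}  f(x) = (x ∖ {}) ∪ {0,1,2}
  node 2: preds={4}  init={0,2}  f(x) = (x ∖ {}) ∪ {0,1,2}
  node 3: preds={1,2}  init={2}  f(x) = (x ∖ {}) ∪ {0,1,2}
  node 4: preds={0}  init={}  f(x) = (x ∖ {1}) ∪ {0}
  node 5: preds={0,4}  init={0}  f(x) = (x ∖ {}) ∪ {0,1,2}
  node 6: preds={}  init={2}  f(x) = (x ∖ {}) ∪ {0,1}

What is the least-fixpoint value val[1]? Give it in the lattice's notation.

{0,1,2}

Trace (12 dequeues):
  [1] u=0 | in {0} | out {0,2} | prev {0} | push {}
  [2] u=1 | in {0,2} | out {0,1,2} | prev {} | push {0}
  [3] u=2 | in {} | out {0,1,2} | prev {0,2} | push {1}
  [4] u=3 | in {0,1,2} | out {0,1,2} | prev {2} | push {}
  [5] u=4 | in {0,2} | out {0,2} | prev {} | push {2}
  [6] u=5 | in {0,2} | out {0,1,2} | prev {0} | push {}
  [7] u=6 | in {} | out {0,1,2} | prev {2} | push {}
  [8] u=0 | in {0,1,2} | out {0,1,2} | prev {0,2} | push {4,5}
  [9] u=1 | in {0,1,2} | out {0,1,2} | ==
  [10] u=2 | in {0,2} | out {0,1,2} | ==
  [11] u=4 | in {0,1,2} | out {0,2} | ==
  [12] u=5 | in {0,1,2} | out {0,1,2} | ==

Converged values:
  [0] {0,1,2}
  [1] {0,1,2}
  [2] {0,1,2}
  [3] {0,1,2}
  [4] {0,2}
  [5] {0,1,2}
  [6] {0,1,2}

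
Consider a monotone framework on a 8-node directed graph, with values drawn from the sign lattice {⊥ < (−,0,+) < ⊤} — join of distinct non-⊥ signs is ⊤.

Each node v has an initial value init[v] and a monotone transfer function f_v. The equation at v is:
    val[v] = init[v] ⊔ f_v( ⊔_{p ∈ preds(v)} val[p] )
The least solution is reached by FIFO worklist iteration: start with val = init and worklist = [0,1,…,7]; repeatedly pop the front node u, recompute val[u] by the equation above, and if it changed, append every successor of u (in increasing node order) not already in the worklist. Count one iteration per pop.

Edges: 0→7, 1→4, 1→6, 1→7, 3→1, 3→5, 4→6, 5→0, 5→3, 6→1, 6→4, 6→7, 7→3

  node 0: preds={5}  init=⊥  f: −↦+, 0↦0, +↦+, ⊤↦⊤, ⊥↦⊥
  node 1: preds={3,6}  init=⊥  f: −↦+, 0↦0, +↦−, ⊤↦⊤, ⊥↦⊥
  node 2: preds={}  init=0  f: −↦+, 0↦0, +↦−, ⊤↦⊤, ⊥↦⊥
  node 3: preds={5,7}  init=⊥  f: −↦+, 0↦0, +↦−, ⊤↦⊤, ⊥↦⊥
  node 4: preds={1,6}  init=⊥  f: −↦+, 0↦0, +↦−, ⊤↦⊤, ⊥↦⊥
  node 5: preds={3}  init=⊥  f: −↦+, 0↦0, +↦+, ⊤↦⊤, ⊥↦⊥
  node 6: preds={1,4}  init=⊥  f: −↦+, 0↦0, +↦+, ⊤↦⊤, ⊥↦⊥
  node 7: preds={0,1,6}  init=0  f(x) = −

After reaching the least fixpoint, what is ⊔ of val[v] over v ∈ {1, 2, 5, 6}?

⊤

Iteration log — 24 steps:
  step 1. node 0  ⊔preds=⊥  new=⊥  stable
  step 2. node 1  ⊔preds=⊥  new=⊥  stable
  step 3. node 2  ⊔preds=⊥  new=0  stable
  step 4. node 3  ⊔preds=0  new=0  old=⊥  +wl: 1
  step 5. node 4  ⊔preds=⊥  new=⊥  stable
  step 6. node 5  ⊔preds=0  new=0  old=⊥  +wl: 0,3
  step 7. node 6  ⊔preds=⊥  new=⊥  stable
  step 8. node 7  ⊔preds=⊥  new=⊤  old=0  +wl: 
  step 9. node 1  ⊔preds=0  new=0  old=⊥  +wl: 4,6,7
  step 10. node 0  ⊔preds=0  new=0  old=⊥  +wl: 
  step 11. node 3  ⊔preds=⊤  new=⊤  old=0  +wl: 1,5
  step 12. node 4  ⊔preds=0  new=0  old=⊥  +wl: 
  step 13. node 6  ⊔preds=0  new=0  old=⊥  +wl: 4
  step 14. node 7  ⊔preds=0  new=⊤  stable
  step 15. node 1  ⊔preds=⊤  new=⊤  old=0  +wl: 6,7
  step 16. node 5  ⊔preds=⊤  new=⊤  old=0  +wl: 0,3
  step 17. node 4  ⊔preds=⊤  new=⊤  old=0  +wl: 
  step 18. node 6  ⊔preds=⊤  new=⊤  old=0  +wl: 1,4
  step 19. node 7  ⊔preds=⊤  new=⊤  stable
  step 20. node 0  ⊔preds=⊤  new=⊤  old=0  +wl: 7
  step 21. node 3  ⊔preds=⊤  new=⊤  stable
  step 22. node 1  ⊔preds=⊤  new=⊤  stable
  step 23. node 4  ⊔preds=⊤  new=⊤  stable
  step 24. node 7  ⊔preds=⊤  new=⊤  stable

Least fixpoint reached:
  node 0: ⊤
  node 1: ⊤
  node 2: 0
  node 3: ⊤
  node 4: ⊤
  node 5: ⊤
  node 6: ⊤
  node 7: ⊤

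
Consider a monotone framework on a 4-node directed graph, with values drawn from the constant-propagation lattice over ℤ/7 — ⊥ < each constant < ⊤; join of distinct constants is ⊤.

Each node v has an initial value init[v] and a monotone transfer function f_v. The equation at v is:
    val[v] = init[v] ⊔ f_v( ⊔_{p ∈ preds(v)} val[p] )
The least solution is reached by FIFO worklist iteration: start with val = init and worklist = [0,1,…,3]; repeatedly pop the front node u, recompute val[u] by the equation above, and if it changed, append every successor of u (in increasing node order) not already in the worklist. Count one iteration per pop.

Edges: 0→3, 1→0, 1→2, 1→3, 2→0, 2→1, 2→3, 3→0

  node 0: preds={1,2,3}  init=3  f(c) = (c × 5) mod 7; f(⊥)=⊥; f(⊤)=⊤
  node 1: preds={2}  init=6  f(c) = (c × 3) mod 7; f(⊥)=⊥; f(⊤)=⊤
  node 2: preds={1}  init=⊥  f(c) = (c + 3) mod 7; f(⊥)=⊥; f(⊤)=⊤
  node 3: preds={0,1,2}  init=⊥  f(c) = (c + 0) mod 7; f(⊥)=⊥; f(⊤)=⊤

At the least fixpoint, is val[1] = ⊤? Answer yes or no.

no

Trace (6 dequeues):
  [1] u=0 | in 6 | out ⊤ | prev 3 | push {}
  [2] u=1 | in ⊥ | out 6 | ==
  [3] u=2 | in 6 | out 2 | prev ⊥ | push {0,1}
  [4] u=3 | in ⊤ | out ⊤ | prev ⊥ | push {}
  [5] u=0 | in ⊤ | out ⊤ | ==
  [6] u=1 | in 2 | out 6 | ==

Converged values:
  [0] ⊤
  [1] 6
  [2] 2
  [3] ⊤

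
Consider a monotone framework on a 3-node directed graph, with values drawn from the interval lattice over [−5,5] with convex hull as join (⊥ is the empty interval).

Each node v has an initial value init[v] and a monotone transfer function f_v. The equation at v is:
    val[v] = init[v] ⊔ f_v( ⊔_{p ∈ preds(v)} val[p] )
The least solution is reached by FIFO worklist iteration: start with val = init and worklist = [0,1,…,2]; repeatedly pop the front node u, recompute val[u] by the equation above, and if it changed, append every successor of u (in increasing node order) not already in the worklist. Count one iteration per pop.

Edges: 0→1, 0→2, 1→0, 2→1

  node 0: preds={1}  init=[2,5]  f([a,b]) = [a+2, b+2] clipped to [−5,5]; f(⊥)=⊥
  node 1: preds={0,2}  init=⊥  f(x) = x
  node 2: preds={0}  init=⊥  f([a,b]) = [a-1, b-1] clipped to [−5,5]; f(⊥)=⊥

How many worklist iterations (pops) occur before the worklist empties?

6

Worklist (6 pops):
  #1 pop 0: in=⊥ → [2,5] (no change)
  #2 pop 1: in=[2,5] → [2,5] (was ⊥); enqueue [0]
  #3 pop 2: in=[2,5] → [1,4] (was ⊥); enqueue [1]
  #4 pop 0: in=[2,5] → [2,5] (no change)
  #5 pop 1: in=[1,5] → [1,5] (was [2,5]); enqueue [0]
  #6 pop 0: in=[1,5] → [2,5] (no change)

Fixpoint:
  val[0] = [2,5]
  val[1] = [1,5]
  val[2] = [1,4]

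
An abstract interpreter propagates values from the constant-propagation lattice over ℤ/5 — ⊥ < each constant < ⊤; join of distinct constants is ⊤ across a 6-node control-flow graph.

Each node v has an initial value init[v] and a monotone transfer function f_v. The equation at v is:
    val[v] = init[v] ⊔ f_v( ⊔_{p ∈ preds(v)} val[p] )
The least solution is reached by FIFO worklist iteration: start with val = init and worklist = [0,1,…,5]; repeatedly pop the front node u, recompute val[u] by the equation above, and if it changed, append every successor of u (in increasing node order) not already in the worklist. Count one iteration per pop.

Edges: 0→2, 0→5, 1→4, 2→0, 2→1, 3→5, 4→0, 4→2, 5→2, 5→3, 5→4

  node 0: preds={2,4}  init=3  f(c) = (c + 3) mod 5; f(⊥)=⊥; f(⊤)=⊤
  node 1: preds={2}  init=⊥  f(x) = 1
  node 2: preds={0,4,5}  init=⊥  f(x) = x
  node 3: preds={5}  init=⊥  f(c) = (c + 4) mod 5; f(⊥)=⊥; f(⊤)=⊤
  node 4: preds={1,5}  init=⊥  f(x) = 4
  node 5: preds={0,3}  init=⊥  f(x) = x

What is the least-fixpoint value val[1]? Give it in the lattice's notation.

1

Trace (18 dequeues):
  [1] u=0 | in ⊥ | out 3 | ==
  [2] u=1 | in ⊥ | out 1 | prev ⊥ | push {}
  [3] u=2 | in 3 | out 3 | prev ⊥ | push {0,1}
  [4] u=3 | in ⊥ | out ⊥ | ==
  [5] u=4 | in 1 | out 4 | prev ⊥ | push {2}
  [6] u=5 | in 3 | out 3 | prev ⊥ | push {3,4}
  [7] u=0 | in ⊤ | out ⊤ | prev 3 | push {5}
  [8] u=1 | in 3 | out 1 | ==
  [9] u=2 | in ⊤ | out ⊤ | prev 3 | push {0,1}
  [10] u=3 | in 3 | out 2 | prev ⊥ | push {}
  [11] u=4 | in ⊤ | out 4 | ==
  [12] u=5 | in ⊤ | out ⊤ | prev 3 | push {2,3,4}
  [13] u=0 | in ⊤ | out ⊤ | ==
  [14] u=1 | in ⊤ | out 1 | ==
  [15] u=2 | in ⊤ | out ⊤ | ==
  [16] u=3 | in ⊤ | out ⊤ | prev 2 | push {5}
  [17] u=4 | in ⊤ | out 4 | ==
  [18] u=5 | in ⊤ | out ⊤ | ==

Converged values:
  [0] ⊤
  [1] 1
  [2] ⊤
  [3] ⊤
  [4] 4
  [5] ⊤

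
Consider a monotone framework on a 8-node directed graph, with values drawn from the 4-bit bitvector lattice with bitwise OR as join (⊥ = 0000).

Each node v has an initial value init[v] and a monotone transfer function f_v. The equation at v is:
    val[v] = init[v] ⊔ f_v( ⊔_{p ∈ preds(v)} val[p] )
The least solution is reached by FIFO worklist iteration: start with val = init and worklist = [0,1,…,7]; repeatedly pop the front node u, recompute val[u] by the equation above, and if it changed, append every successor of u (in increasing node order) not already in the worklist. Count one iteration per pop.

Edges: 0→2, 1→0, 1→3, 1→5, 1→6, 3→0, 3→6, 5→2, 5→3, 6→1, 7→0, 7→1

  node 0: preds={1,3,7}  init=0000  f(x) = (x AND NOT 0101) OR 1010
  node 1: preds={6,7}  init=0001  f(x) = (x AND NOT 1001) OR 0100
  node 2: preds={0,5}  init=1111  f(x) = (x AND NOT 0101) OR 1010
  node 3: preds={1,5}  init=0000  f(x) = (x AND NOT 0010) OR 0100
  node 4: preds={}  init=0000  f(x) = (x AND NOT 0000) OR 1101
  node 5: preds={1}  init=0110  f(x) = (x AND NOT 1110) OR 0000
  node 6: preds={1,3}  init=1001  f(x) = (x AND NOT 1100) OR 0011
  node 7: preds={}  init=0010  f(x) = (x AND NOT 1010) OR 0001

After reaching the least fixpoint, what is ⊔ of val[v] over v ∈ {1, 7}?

0111

Trace (12 dequeues):
  [1] u=0 | in 0011 | out 1010 | prev 0000 | push {}
  [2] u=1 | in 1011 | out 0111 | prev 0001 | push {0}
  [3] u=2 | in 1110 | out 1111 | ==
  [4] u=3 | in 0111 | out 0101 | prev 0000 | push {}
  [5] u=4 | in 0000 | out 1101 | prev 0000 | push {}
  [6] u=5 | in 0111 | out 0111 | prev 0110 | push {2,3}
  [7] u=6 | in 0111 | out 1011 | prev 1001 | push {1}
  [8] u=7 | in 0000 | out 0011 | prev 0010 | push {}
  [9] u=0 | in 0111 | out 1010 | ==
  [10] u=2 | in 1111 | out 1111 | ==
  [11] u=3 | in 0111 | out 0101 | ==
  [12] u=1 | in 1011 | out 0111 | ==

Converged values:
  [0] 1010
  [1] 0111
  [2] 1111
  [3] 0101
  [4] 1101
  [5] 0111
  [6] 1011
  [7] 0011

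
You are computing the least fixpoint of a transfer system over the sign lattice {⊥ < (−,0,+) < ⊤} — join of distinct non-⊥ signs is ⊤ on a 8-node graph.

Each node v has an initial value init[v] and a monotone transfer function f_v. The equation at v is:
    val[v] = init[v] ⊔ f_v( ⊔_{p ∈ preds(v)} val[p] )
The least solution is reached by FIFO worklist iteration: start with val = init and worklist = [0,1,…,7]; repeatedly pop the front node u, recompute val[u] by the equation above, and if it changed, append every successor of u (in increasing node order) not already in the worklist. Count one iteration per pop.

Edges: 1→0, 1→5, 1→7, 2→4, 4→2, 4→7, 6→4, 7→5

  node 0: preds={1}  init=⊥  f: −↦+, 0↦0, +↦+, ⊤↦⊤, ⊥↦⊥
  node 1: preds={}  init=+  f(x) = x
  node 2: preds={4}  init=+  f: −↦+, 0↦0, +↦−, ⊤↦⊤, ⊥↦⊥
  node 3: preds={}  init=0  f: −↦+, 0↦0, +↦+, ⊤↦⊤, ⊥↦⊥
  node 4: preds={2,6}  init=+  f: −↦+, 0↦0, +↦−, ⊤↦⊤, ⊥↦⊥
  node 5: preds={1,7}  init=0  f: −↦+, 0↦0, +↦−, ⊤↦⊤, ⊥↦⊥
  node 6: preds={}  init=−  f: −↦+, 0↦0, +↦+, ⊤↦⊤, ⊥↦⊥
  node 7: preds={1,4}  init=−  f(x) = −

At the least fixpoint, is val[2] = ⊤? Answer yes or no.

yes

Iteration log — 9 steps:
  step 1. node 0  ⊔preds=+  new=+  old=⊥  +wl: 
  step 2. node 1  ⊔preds=⊥  new=+  stable
  step 3. node 2  ⊔preds=+  new=⊤  old=+  +wl: 
  step 4. node 3  ⊔preds=⊥  new=0  stable
  step 5. node 4  ⊔preds=⊤  new=⊤  old=+  +wl: 2
  step 6. node 5  ⊔preds=⊤  new=⊤  old=0  +wl: 
  step 7. node 6  ⊔preds=⊥  new=−  stable
  step 8. node 7  ⊔preds=⊤  new=−  stable
  step 9. node 2  ⊔preds=⊤  new=⊤  stable

Least fixpoint reached:
  node 0: +
  node 1: +
  node 2: ⊤
  node 3: 0
  node 4: ⊤
  node 5: ⊤
  node 6: −
  node 7: −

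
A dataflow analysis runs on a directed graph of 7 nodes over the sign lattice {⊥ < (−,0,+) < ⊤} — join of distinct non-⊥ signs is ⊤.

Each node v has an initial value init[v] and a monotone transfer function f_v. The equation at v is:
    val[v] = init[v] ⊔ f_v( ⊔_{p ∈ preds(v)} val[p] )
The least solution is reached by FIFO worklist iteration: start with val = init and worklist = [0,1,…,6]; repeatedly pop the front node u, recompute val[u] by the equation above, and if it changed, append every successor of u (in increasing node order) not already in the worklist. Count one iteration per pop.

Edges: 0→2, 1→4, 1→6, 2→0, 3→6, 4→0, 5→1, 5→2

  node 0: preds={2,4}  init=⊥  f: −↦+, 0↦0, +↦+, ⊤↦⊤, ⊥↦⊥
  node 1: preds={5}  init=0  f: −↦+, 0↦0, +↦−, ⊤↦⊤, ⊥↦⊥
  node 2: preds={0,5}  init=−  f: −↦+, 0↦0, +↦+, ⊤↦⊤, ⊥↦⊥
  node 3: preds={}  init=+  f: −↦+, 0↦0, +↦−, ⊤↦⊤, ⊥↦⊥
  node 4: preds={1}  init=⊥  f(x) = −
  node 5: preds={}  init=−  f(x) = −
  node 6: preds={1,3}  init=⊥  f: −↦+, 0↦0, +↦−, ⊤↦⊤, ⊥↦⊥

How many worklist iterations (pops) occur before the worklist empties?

9

Worklist (9 pops):
  #1 pop 0: in=− → + (was ⊥); enqueue []
  #2 pop 1: in=− → ⊤ (was 0); enqueue []
  #3 pop 2: in=⊤ → ⊤ (was −); enqueue [0]
  #4 pop 3: in=⊥ → + (no change)
  #5 pop 4: in=⊤ → − (was ⊥); enqueue []
  #6 pop 5: in=⊥ → − (no change)
  #7 pop 6: in=⊤ → ⊤ (was ⊥); enqueue []
  #8 pop 0: in=⊤ → ⊤ (was +); enqueue [2]
  #9 pop 2: in=⊤ → ⊤ (no change)

Fixpoint:
  val[0] = ⊤
  val[1] = ⊤
  val[2] = ⊤
  val[3] = +
  val[4] = −
  val[5] = −
  val[6] = ⊤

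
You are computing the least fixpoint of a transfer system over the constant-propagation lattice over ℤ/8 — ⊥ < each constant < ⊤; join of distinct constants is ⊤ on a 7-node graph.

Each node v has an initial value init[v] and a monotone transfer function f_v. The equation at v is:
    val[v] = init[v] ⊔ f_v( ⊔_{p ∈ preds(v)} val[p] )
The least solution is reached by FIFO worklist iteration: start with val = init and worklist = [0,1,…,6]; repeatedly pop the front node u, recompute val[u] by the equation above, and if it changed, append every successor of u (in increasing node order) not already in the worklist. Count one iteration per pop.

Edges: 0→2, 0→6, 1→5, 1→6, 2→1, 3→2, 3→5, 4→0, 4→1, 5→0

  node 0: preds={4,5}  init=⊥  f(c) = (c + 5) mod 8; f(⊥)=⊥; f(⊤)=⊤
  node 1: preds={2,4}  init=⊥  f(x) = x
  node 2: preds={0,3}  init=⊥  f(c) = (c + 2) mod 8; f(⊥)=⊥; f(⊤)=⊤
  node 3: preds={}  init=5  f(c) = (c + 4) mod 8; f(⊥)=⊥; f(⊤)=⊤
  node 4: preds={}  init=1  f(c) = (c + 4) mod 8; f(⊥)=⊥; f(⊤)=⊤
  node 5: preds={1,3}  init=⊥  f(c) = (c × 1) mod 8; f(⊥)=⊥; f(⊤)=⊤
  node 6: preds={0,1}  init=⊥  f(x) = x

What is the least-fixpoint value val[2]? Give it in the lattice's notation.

⊤

Iteration log — 12 steps:
  step 1. node 0  ⊔preds=1  new=6  old=⊥  +wl: 
  step 2. node 1  ⊔preds=1  new=1  old=⊥  +wl: 
  step 3. node 2  ⊔preds=⊤  new=⊤  old=⊥  +wl: 1
  step 4. node 3  ⊔preds=⊥  new=5  stable
  step 5. node 4  ⊔preds=⊥  new=1  stable
  step 6. node 5  ⊔preds=⊤  new=⊤  old=⊥  +wl: 0
  step 7. node 6  ⊔preds=⊤  new=⊤  old=⊥  +wl: 
  step 8. node 1  ⊔preds=⊤  new=⊤  old=1  +wl: 5,6
  step 9. node 0  ⊔preds=⊤  new=⊤  old=6  +wl: 2
  step 10. node 5  ⊔preds=⊤  new=⊤  stable
  step 11. node 6  ⊔preds=⊤  new=⊤  stable
  step 12. node 2  ⊔preds=⊤  new=⊤  stable

Least fixpoint reached:
  node 0: ⊤
  node 1: ⊤
  node 2: ⊤
  node 3: 5
  node 4: 1
  node 5: ⊤
  node 6: ⊤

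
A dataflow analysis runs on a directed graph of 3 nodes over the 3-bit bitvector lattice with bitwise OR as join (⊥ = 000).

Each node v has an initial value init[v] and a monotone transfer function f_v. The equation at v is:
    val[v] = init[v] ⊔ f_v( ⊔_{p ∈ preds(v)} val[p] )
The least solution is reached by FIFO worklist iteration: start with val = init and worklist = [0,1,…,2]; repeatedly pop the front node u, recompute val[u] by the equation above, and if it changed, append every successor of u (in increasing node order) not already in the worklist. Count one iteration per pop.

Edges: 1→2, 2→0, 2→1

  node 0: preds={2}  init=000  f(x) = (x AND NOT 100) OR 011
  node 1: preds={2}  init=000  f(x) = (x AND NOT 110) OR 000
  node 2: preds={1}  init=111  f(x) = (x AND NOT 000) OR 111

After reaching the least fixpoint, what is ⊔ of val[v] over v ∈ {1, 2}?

111

Worklist (3 pops):
  #1 pop 0: in=111 → 011 (was 000); enqueue []
  #2 pop 1: in=111 → 001 (was 000); enqueue []
  #3 pop 2: in=001 → 111 (no change)

Fixpoint:
  val[0] = 011
  val[1] = 001
  val[2] = 111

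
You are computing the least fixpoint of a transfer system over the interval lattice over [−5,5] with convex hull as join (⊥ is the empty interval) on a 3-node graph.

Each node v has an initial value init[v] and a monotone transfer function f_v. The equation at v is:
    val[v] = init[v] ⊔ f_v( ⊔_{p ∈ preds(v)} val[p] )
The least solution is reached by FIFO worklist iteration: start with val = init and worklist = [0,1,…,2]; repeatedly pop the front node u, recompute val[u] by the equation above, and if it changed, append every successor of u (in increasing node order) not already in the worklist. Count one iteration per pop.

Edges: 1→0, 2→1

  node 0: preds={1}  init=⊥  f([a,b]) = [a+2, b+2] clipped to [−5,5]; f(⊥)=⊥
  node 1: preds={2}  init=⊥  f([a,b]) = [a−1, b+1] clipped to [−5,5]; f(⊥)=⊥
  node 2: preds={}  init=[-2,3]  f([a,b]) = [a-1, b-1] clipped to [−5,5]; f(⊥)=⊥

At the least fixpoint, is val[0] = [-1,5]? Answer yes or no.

Iteration log — 4 steps:
  step 1. node 0  ⊔preds=⊥  new=⊥  stable
  step 2. node 1  ⊔preds=[-2,3]  new=[-3,4]  old=⊥  +wl: 0
  step 3. node 2  ⊔preds=⊥  new=[-2,3]  stable
  step 4. node 0  ⊔preds=[-3,4]  new=[-1,5]  old=⊥  +wl: 

Least fixpoint reached:
  node 0: [-1,5]
  node 1: [-3,4]
  node 2: [-2,3]

yes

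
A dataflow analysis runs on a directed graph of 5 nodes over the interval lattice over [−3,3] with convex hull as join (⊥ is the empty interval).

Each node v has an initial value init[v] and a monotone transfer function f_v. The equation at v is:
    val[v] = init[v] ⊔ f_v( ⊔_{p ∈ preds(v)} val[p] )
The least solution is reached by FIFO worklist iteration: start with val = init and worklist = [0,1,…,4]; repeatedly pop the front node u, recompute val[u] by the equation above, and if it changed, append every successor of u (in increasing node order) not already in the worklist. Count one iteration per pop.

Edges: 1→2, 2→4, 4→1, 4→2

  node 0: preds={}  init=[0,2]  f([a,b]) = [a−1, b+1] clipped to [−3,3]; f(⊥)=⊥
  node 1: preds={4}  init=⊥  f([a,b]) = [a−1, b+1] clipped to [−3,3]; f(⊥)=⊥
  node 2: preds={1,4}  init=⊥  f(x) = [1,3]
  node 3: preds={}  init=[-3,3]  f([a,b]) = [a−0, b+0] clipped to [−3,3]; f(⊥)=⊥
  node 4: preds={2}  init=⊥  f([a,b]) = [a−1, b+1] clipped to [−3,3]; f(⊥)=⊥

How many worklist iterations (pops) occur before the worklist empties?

Trace (7 dequeues):
  [1] u=0 | in ⊥ | out [0,2] | ==
  [2] u=1 | in ⊥ | out ⊥ | ==
  [3] u=2 | in ⊥ | out [1,3] | prev ⊥ | push {}
  [4] u=3 | in ⊥ | out [-3,3] | ==
  [5] u=4 | in [1,3] | out [0,3] | prev ⊥ | push {1,2}
  [6] u=1 | in [0,3] | out [-1,3] | prev ⊥ | push {}
  [7] u=2 | in [-1,3] | out [1,3] | ==

Converged values:
  [0] [0,2]
  [1] [-1,3]
  [2] [1,3]
  [3] [-3,3]
  [4] [0,3]

7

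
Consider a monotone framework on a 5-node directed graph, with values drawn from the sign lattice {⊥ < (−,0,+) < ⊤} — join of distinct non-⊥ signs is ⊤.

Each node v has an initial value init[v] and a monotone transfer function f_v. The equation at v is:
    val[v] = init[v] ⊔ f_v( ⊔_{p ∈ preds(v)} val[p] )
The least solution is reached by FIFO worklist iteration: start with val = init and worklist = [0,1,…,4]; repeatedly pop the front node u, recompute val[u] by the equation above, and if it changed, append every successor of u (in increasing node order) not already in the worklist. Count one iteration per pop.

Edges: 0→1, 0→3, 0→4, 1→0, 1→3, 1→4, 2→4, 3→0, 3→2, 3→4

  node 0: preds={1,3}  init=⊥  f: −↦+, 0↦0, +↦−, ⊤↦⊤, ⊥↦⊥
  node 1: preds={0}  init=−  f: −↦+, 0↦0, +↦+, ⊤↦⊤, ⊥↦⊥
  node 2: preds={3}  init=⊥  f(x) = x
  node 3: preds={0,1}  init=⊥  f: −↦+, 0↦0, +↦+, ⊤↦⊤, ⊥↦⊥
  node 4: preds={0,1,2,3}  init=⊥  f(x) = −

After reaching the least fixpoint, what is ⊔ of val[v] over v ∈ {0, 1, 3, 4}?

Trace (10 dequeues):
  [1] u=0 | in − | out + | prev ⊥ | push {}
  [2] u=1 | in + | out ⊤ | prev − | push {0}
  [3] u=2 | in ⊥ | out ⊥ | ==
  [4] u=3 | in ⊤ | out ⊤ | prev ⊥ | push {2}
  [5] u=4 | in ⊤ | out − | prev ⊥ | push {}
  [6] u=0 | in ⊤ | out ⊤ | prev + | push {1,3,4}
  [7] u=2 | in ⊤ | out ⊤ | prev ⊥ | push {}
  [8] u=1 | in ⊤ | out ⊤ | ==
  [9] u=3 | in ⊤ | out ⊤ | ==
  [10] u=4 | in ⊤ | out − | ==

Converged values:
  [0] ⊤
  [1] ⊤
  [2] ⊤
  [3] ⊤
  [4] −

⊤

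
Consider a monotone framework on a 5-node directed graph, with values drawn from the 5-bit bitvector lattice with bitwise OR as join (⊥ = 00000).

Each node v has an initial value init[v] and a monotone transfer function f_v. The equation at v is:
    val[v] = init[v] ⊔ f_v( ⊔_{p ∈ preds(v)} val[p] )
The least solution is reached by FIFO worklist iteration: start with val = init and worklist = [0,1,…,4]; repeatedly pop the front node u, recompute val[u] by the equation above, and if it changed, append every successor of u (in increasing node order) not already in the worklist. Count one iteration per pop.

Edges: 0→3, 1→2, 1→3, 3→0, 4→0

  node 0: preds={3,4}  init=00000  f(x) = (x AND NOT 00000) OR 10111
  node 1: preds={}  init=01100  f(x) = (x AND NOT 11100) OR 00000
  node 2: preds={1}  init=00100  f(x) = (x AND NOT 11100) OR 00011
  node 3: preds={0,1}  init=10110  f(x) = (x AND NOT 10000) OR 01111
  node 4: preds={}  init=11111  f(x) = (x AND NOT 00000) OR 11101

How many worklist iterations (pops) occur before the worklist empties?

6

Worklist (6 pops):
  #1 pop 0: in=11111 → 11111 (was 00000); enqueue []
  #2 pop 1: in=00000 → 01100 (no change)
  #3 pop 2: in=01100 → 00111 (was 00100); enqueue []
  #4 pop 3: in=11111 → 11111 (was 10110); enqueue [0]
  #5 pop 4: in=00000 → 11111 (no change)
  #6 pop 0: in=11111 → 11111 (no change)

Fixpoint:
  val[0] = 11111
  val[1] = 01100
  val[2] = 00111
  val[3] = 11111
  val[4] = 11111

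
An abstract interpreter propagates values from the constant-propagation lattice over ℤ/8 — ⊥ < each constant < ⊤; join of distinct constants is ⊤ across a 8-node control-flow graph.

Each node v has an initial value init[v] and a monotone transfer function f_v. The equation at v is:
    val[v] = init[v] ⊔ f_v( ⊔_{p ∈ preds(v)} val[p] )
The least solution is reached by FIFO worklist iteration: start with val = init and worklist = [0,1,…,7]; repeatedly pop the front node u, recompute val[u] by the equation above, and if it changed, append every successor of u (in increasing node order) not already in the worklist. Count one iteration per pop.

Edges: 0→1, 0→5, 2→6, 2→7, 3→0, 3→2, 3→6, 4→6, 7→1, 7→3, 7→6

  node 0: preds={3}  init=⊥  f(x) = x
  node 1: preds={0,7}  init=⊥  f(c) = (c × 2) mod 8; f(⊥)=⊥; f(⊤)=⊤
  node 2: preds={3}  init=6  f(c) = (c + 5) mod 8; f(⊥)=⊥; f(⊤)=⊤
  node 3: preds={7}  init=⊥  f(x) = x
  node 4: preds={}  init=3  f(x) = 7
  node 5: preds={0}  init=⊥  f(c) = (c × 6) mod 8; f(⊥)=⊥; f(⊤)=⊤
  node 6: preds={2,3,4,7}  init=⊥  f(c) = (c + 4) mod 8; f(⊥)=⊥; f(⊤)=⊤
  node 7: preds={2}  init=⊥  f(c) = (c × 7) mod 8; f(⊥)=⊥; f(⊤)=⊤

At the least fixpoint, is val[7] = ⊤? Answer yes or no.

yes

Iteration log — 24 steps:
  step 1. node 0  ⊔preds=⊥  new=⊥  stable
  step 2. node 1  ⊔preds=⊥  new=⊥  stable
  step 3. node 2  ⊔preds=⊥  new=6  stable
  step 4. node 3  ⊔preds=⊥  new=⊥  stable
  step 5. node 4  ⊔preds=⊥  new=⊤  old=3  +wl: 
  step 6. node 5  ⊔preds=⊥  new=⊥  stable
  step 7. node 6  ⊔preds=⊤  new=⊤  old=⊥  +wl: 
  step 8. node 7  ⊔preds=6  new=2  old=⊥  +wl: 1,3,6
  step 9. node 1  ⊔preds=2  new=4  old=⊥  +wl: 
  step 10. node 3  ⊔preds=2  new=2  old=⊥  +wl: 0,2
  step 11. node 6  ⊔preds=⊤  new=⊤  stable
  step 12. node 0  ⊔preds=2  new=2  old=⊥  +wl: 1,5
  step 13. node 2  ⊔preds=2  new=⊤  old=6  +wl: 6,7
  step 14. node 1  ⊔preds=2  new=4  stable
  step 15. node 5  ⊔preds=2  new=4  old=⊥  +wl: 
  step 16. node 6  ⊔preds=⊤  new=⊤  stable
  step 17. node 7  ⊔preds=⊤  new=⊤  old=2  +wl: 1,3,6
  step 18. node 1  ⊔preds=⊤  new=⊤  old=4  +wl: 
  step 19. node 3  ⊔preds=⊤  new=⊤  old=2  +wl: 0,2
  step 20. node 6  ⊔preds=⊤  new=⊤  stable
  step 21. node 0  ⊔preds=⊤  new=⊤  old=2  +wl: 1,5
  step 22. node 2  ⊔preds=⊤  new=⊤  stable
  step 23. node 1  ⊔preds=⊤  new=⊤  stable
  step 24. node 5  ⊔preds=⊤  new=⊤  old=4  +wl: 

Least fixpoint reached:
  node 0: ⊤
  node 1: ⊤
  node 2: ⊤
  node 3: ⊤
  node 4: ⊤
  node 5: ⊤
  node 6: ⊤
  node 7: ⊤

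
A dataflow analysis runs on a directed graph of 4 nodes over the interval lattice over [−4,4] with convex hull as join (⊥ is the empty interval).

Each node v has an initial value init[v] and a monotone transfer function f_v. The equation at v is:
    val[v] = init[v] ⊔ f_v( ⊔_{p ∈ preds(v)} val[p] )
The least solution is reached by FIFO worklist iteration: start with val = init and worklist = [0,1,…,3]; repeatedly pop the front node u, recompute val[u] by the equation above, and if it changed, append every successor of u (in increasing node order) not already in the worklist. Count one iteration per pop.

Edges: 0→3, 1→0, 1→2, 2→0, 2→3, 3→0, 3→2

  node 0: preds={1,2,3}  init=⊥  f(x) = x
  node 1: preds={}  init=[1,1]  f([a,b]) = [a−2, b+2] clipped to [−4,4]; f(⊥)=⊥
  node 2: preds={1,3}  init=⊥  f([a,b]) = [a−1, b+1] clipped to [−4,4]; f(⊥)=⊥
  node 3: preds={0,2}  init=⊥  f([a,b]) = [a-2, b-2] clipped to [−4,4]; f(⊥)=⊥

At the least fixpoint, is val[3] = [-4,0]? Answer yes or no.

yes

Iteration log — 11 steps:
  step 1. node 0  ⊔preds=[1,1]  new=[1,1]  old=⊥  +wl: 
  step 2. node 1  ⊔preds=⊥  new=[1,1]  stable
  step 3. node 2  ⊔preds=[1,1]  new=[0,2]  old=⊥  +wl: 0
  step 4. node 3  ⊔preds=[0,2]  new=[-2,0]  old=⊥  +wl: 2
  step 5. node 0  ⊔preds=[-2,2]  new=[-2,2]  old=[1,1]  +wl: 3
  step 6. node 2  ⊔preds=[-2,1]  new=[-3,2]  old=[0,2]  +wl: 0
  step 7. node 3  ⊔preds=[-3,2]  new=[-4,0]  old=[-2,0]  +wl: 2
  step 8. node 0  ⊔preds=[-4,2]  new=[-4,2]  old=[-2,2]  +wl: 3
  step 9. node 2  ⊔preds=[-4,1]  new=[-4,2]  old=[-3,2]  +wl: 0
  step 10. node 3  ⊔preds=[-4,2]  new=[-4,0]  stable
  step 11. node 0  ⊔preds=[-4,2]  new=[-4,2]  stable

Least fixpoint reached:
  node 0: [-4,2]
  node 1: [1,1]
  node 2: [-4,2]
  node 3: [-4,0]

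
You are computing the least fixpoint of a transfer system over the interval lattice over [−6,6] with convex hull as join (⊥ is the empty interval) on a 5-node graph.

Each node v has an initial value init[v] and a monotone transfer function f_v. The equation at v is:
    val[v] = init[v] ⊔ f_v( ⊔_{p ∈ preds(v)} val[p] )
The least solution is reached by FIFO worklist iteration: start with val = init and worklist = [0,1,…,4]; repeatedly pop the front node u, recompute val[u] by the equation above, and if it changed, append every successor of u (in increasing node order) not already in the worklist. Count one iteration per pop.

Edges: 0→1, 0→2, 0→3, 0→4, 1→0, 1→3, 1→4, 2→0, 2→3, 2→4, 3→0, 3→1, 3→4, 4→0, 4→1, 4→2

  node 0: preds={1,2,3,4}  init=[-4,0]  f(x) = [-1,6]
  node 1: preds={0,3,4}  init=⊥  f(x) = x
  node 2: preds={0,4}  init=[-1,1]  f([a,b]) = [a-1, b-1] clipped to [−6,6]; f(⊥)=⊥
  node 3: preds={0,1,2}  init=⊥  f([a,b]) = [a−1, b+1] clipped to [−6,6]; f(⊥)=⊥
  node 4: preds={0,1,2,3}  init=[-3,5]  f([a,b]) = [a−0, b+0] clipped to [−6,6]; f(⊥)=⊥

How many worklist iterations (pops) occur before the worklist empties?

Iteration log — 11 steps:
  step 1. node 0  ⊔preds=[-3,5]  new=[-4,6]  old=[-4,0]  +wl: 
  step 2. node 1  ⊔preds=[-4,6]  new=[-4,6]  old=⊥  +wl: 0
  step 3. node 2  ⊔preds=[-4,6]  new=[-5,5]  old=[-1,1]  +wl: 
  step 4. node 3  ⊔preds=[-5,6]  new=[-6,6]  old=⊥  +wl: 1
  step 5. node 4  ⊔preds=[-6,6]  new=[-6,6]  old=[-3,5]  +wl: 2
  step 6. node 0  ⊔preds=[-6,6]  new=[-4,6]  stable
  step 7. node 1  ⊔preds=[-6,6]  new=[-6,6]  old=[-4,6]  +wl: 0,3,4
  step 8. node 2  ⊔preds=[-6,6]  new=[-6,5]  old=[-5,5]  +wl: 
  step 9. node 0  ⊔preds=[-6,6]  new=[-4,6]  stable
  step 10. node 3  ⊔preds=[-6,6]  new=[-6,6]  stable
  step 11. node 4  ⊔preds=[-6,6]  new=[-6,6]  stable

Least fixpoint reached:
  node 0: [-4,6]
  node 1: [-6,6]
  node 2: [-6,5]
  node 3: [-6,6]
  node 4: [-6,6]

11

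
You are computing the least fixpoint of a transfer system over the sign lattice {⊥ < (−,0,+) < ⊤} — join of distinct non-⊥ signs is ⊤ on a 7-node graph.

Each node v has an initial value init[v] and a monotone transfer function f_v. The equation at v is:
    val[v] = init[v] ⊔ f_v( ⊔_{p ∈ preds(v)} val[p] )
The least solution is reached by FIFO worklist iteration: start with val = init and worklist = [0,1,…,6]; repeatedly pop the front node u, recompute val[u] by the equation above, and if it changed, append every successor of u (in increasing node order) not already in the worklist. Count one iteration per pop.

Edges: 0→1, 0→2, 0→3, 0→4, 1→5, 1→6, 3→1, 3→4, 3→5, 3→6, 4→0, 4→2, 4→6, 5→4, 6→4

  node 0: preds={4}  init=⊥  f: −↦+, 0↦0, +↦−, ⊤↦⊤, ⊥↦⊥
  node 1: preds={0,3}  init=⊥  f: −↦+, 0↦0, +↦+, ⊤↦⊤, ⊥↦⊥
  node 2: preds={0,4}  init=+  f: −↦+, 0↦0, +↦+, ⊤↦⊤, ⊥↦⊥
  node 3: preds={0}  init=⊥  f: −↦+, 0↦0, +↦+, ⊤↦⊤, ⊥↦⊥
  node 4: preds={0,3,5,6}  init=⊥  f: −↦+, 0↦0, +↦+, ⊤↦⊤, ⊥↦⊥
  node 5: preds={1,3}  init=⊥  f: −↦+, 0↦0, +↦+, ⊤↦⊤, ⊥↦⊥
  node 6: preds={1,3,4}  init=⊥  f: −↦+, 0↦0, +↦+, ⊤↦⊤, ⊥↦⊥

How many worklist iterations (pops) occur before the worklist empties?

Iteration log — 7 steps:
  step 1. node 0  ⊔preds=⊥  new=⊥  stable
  step 2. node 1  ⊔preds=⊥  new=⊥  stable
  step 3. node 2  ⊔preds=⊥  new=+  stable
  step 4. node 3  ⊔preds=⊥  new=⊥  stable
  step 5. node 4  ⊔preds=⊥  new=⊥  stable
  step 6. node 5  ⊔preds=⊥  new=⊥  stable
  step 7. node 6  ⊔preds=⊥  new=⊥  stable

Least fixpoint reached:
  node 0: ⊥
  node 1: ⊥
  node 2: +
  node 3: ⊥
  node 4: ⊥
  node 5: ⊥
  node 6: ⊥

7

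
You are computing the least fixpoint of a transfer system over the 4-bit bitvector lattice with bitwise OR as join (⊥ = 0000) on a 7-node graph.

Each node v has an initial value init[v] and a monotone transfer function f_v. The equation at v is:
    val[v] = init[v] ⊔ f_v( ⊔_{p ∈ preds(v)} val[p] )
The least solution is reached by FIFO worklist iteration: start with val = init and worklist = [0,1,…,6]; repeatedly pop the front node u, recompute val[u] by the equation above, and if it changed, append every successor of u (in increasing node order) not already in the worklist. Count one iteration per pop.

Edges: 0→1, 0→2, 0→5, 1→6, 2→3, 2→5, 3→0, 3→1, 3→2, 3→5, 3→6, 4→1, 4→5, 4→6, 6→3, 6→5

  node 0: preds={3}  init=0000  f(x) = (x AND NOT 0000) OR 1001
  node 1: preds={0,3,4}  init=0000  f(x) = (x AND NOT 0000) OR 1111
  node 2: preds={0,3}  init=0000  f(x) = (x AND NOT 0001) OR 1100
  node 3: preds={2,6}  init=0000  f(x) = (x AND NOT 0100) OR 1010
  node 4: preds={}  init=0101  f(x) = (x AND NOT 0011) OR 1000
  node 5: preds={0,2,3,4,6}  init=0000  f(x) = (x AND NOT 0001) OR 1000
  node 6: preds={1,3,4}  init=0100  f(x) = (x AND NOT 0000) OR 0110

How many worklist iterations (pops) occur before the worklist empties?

Worklist (16 pops):
  #1 pop 0: in=0000 → 1001 (was 0000); enqueue []
  #2 pop 1: in=1101 → 1111 (was 0000); enqueue []
  #3 pop 2: in=1001 → 1100 (was 0000); enqueue []
  #4 pop 3: in=1100 → 1010 (was 0000); enqueue [0,1,2]
  #5 pop 4: in=0000 → 1101 (was 0101); enqueue []
  #6 pop 5: in=1111 → 1110 (was 0000); enqueue []
  #7 pop 6: in=1111 → 1111 (was 0100); enqueue [3,5]
  #8 pop 0: in=1010 → 1011 (was 1001); enqueue []
  #9 pop 1: in=1111 → 1111 (no change)
  #10 pop 2: in=1011 → 1110 (was 1100); enqueue []
  #11 pop 3: in=1111 → 1011 (was 1010); enqueue [0,1,2,6]
  #12 pop 5: in=1111 → 1110 (no change)
  #13 pop 0: in=1011 → 1011 (no change)
  #14 pop 1: in=1111 → 1111 (no change)
  #15 pop 2: in=1011 → 1110 (no change)
  #16 pop 6: in=1111 → 1111 (no change)

Fixpoint:
  val[0] = 1011
  val[1] = 1111
  val[2] = 1110
  val[3] = 1011
  val[4] = 1101
  val[5] = 1110
  val[6] = 1111

16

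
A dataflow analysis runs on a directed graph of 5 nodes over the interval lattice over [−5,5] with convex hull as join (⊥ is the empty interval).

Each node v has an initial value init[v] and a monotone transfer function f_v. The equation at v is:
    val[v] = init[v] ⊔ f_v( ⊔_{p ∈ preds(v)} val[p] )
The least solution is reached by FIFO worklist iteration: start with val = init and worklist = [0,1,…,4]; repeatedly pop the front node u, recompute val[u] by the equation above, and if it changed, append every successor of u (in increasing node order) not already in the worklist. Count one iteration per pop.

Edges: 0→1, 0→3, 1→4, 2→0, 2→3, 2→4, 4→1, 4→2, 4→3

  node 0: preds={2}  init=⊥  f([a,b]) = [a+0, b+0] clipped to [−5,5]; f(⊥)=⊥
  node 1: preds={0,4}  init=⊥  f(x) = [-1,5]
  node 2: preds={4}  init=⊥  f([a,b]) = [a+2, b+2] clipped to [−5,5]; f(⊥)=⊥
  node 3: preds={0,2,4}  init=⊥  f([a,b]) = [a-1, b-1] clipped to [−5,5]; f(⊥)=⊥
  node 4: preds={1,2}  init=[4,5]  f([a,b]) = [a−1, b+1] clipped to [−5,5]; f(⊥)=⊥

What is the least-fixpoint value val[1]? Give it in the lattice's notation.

Worklist (13 pops):
  #1 pop 0: in=⊥ → ⊥ (no change)
  #2 pop 1: in=[4,5] → [-1,5] (was ⊥); enqueue []
  #3 pop 2: in=[4,5] → [5,5] (was ⊥); enqueue [0]
  #4 pop 3: in=[4,5] → [3,4] (was ⊥); enqueue []
  #5 pop 4: in=[-1,5] → [-2,5] (was [4,5]); enqueue [1,2,3]
  #6 pop 0: in=[5,5] → [5,5] (was ⊥); enqueue []
  #7 pop 1: in=[-2,5] → [-1,5] (no change)
  #8 pop 2: in=[-2,5] → [0,5] (was [5,5]); enqueue [0,4]
  #9 pop 3: in=[-2,5] → [-3,4] (was [3,4]); enqueue []
  #10 pop 0: in=[0,5] → [0,5] (was [5,5]); enqueue [1,3]
  #11 pop 4: in=[-1,5] → [-2,5] (no change)
  #12 pop 1: in=[-2,5] → [-1,5] (no change)
  #13 pop 3: in=[-2,5] → [-3,4] (no change)

Fixpoint:
  val[0] = [0,5]
  val[1] = [-1,5]
  val[2] = [0,5]
  val[3] = [-3,4]
  val[4] = [-2,5]

[-1,5]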